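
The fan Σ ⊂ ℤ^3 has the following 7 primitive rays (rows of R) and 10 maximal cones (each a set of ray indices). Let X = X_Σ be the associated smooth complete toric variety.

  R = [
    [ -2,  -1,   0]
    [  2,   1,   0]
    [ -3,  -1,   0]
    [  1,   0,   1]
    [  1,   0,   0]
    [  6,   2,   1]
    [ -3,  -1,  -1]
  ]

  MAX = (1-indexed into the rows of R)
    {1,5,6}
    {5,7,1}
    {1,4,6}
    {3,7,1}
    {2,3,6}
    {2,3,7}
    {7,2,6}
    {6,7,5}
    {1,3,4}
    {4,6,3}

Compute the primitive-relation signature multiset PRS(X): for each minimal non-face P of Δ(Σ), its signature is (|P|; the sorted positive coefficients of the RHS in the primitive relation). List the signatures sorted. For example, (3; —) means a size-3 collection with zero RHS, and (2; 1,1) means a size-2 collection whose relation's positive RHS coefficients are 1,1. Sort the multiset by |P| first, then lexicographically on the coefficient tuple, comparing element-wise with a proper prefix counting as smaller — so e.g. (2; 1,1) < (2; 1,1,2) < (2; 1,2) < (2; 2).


Δ(Σ) — 7 vertices, 9 min non-faces:

  {1,2}:  v_{1} + v_{2} = 0  so sig = (2; —)
  {3,5}:  v_{3} + v_{5} = v_{1}  so sig = (2; 1)
  {4,7}:  v_{4} + v_{7} = v_{1}  so sig = (2; 1)
  {2,4}:  v_{2} + v_{4} = v_{3} + v_{6}  so sig = (2; 1,1)
  {2,5}:  v_{2} + v_{5} = v_{6} + v_{7}  so sig = (2; 1,1)
  {4,5}:  v_{4} + v_{5} = 2·v_{1} + v_{6}  so sig = (2; 1,2)
  {3,6,7}:  v_{3} + v_{6} + v_{7} = 0  so sig = (3; —)
  {1,3,6}:  v_{1} + v_{3} + v_{6} = v_{4}  so sig = (3; 1)
  {1,6,7}:  v_{1} + v_{6} + v_{7} = v_{5}  so sig = (3; 1)

Sorted signature multiset PRS(X):
{ (2; —),  (2; 1) ×2,  (2; 1,1) ×2,  (2; 1,2),  (3; —),  (3; 1) ×2 }


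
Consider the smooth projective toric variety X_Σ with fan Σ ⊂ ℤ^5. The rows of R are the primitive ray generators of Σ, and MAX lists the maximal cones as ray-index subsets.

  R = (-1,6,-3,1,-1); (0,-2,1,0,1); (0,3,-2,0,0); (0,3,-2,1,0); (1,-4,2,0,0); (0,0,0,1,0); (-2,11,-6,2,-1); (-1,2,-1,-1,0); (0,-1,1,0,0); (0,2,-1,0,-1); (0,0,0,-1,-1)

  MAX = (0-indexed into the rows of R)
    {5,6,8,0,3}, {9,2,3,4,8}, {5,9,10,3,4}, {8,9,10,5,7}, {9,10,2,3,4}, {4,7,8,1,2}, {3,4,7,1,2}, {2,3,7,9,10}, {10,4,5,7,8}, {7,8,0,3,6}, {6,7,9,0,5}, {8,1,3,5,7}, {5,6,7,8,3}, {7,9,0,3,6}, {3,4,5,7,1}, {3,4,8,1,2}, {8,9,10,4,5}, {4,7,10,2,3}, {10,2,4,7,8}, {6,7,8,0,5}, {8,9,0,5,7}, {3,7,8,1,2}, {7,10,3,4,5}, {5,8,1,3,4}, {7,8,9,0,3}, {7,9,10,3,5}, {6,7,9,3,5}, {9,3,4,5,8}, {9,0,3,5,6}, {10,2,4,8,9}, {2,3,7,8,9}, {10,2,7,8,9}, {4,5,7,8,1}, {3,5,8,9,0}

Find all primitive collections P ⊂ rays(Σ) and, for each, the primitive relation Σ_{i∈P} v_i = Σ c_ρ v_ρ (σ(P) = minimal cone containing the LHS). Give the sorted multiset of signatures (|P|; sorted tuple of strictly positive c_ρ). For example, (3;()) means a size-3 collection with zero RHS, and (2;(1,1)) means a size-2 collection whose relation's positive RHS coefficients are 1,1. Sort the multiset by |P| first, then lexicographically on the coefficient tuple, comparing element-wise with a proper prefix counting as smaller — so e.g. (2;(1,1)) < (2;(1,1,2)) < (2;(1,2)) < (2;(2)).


The 17 primitive collections of Σ (r=11, n=5):

  P = {1,9}:  v_{1} + v_{9} = 0  so sig = (2;())
  P = {2,5}:  v_{2} + v_{5} = v_{3}  so sig = (2;(1))
  P = {0,4}:  v_{0} + v_{4} = v_{5} + v_{9}  so sig = (2;(1,1))
  P = {1,10}:  v_{1} + v_{10} = v_{4} + v_{7}  so sig = (2;(1,1))
  P = {0,1}:  v_{0} + v_{1} = v_{3} + v_{5} + v_{7} + v_{8}  so sig = (2;(1,1,1,1))
  P = {0,2}:  v_{0} + v_{2} = 2·v_{3} + v_{7} + v_{8} + v_{9}  so sig = (2;(1,1,1,2))
  P = {4,6}:  v_{4} + v_{6} = v_{3} + 2·v_{5} + v_{7} + v_{9}  so sig = (2;(1,1,1,2))
  P = {0,10}:  v_{0} + v_{10} = v_{5} + v_{7} + 2·v_{9}  so sig = (2;(1,1,2))
  P = {2,6}:  v_{2} + v_{6} = v_{0} + 2·v_{3} + v_{7}  so sig = (2;(1,1,2))
  P = {1,6}:  v_{1} + v_{6} = 2·v_{3} + 2·v_{5} + 2·v_{7} + v_{8}  so sig = (2;(1,2,2,2))
  P = {6,10}:  v_{6} + v_{10} = v_{3} + 2·v_{5} + 2·v_{7} + 2·v_{9}  so sig = (2;(1,2,2,2))
  P = {3,8,10}:  v_{3} + v_{8} + v_{10} = v_{9}  so sig = (3;(1))
  P = {4,7,9}:  v_{4} + v_{7} + v_{9} = v_{10}  so sig = (3;(1))
  P = {6,8,9}:  v_{6} + v_{8} + v_{9} = 2·v_{0}  so sig = (3;(2))
  P = {3,4,7,8}:  v_{3} + v_{4} + v_{7} + v_{8} = 0  so sig = (4;())
  P = {0,3,5,7}:  v_{0} + v_{3} + v_{5} + v_{7} = v_{6}  so sig = (4;(1))
  P = {3,5,7,8,9}:  v_{3} + v_{5} + v_{7} + v_{8} + v_{9} = v_{0}  so sig = (5;(1))

Signatures (|P|; sorted positive RHS coefficients), sorted:
    (2;())
    (2;(1))
    (2;(1,1))
    (2;(1,1))
    (2;(1,1,1,1))
    (2;(1,1,1,2))
    (2;(1,1,1,2))
    (2;(1,1,2))
    (2;(1,1,2))
    (2;(1,2,2,2))
    (2;(1,2,2,2))
    (3;(1))
    (3;(1))
    (3;(2))
    (4;())
    (4;(1))
    (5;(1))


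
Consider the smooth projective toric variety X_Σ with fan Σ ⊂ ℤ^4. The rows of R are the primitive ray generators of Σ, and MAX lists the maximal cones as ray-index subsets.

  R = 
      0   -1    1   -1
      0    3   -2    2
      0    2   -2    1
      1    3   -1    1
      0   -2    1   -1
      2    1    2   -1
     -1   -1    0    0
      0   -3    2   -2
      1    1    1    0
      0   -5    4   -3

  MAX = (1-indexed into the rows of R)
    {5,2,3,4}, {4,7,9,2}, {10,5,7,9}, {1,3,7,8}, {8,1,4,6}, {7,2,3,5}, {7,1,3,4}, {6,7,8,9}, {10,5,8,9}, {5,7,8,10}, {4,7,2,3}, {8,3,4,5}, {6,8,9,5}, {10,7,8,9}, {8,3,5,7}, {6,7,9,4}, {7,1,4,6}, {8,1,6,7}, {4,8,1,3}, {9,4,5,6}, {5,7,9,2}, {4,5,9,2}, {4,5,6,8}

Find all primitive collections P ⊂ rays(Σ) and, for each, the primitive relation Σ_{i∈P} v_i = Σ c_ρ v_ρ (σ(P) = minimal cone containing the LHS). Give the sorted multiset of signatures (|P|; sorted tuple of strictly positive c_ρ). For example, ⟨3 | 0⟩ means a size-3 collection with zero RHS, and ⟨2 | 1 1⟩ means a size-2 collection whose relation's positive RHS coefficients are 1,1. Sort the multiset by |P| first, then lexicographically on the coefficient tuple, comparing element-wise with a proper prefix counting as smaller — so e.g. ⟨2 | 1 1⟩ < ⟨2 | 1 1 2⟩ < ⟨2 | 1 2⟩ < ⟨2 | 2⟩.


Σ has 17 primitive collections:

  P={2,8}:  v_{2} + v_{8} = 0 — sig = ⟨2 | 0⟩
  P={1,5}:  v_{1} + v_{5} = v_{8} — sig = ⟨2 | 1⟩
  P={3,9}:  v_{3} + v_{9} = v_{4} — sig = ⟨2 | 1⟩
  P={3,10}:  v_{3} + v_{10} = v_{8} — sig = ⟨2 | 1⟩
  P={1,2}:  v_{1} + v_{2} = v_{4} + v_{7} — sig = ⟨2 | 1 1⟩
  P={1,9}:  v_{1} + v_{9} = v_{6} + v_{7} — sig = ⟨2 | 1 1⟩
  P={2,6}:  v_{2} + v_{6} = v_{4} + v_{9} — sig = ⟨2 | 1 1⟩
  P={4,10}:  v_{4} + v_{10} = v_{8} + v_{9} — sig = ⟨2 | 1 1⟩
  P={2,10}:  v_{2} + v_{10} = v_{5} + v_{7} + v_{9} — sig = ⟨2 | 1 1 1⟩
  P={1,10}:  v_{1} + v_{10} = v_{7} + 2·v_{8} + v_{9} — sig = ⟨2 | 1 1 2⟩
  P={3,6}:  v_{3} + v_{6} = 2·v_{4} + v_{8} — sig = ⟨2 | 1 2⟩
  P={6,10}:  v_{6} + v_{10} = 2·v_{8} + 2·v_{9} — sig = ⟨2 | 2 2⟩
  P={4,5,7}:  v_{4} + v_{5} + v_{7} = 0 — sig = ⟨3 | 0⟩
  P={4,7,8}:  v_{4} + v_{7} + v_{8} = v_{1} — sig = ⟨3 | 1⟩
  P={4,8,9}:  v_{4} + v_{8} + v_{9} = v_{6} — sig = ⟨3 | 1⟩
  P={5,6,7}:  v_{5} + v_{6} + v_{7} = v_{8} + v_{9} — sig = ⟨3 | 1 1⟩
  P={5,7,8,9}:  v_{5} + v_{7} + v_{8} + v_{9} = v_{10} — sig = ⟨4 | 1⟩

Sorted signature multiset PRS(X):
    ⟨2 | 0⟩
    ⟨2 | 1⟩
    ⟨2 | 1⟩
    ⟨2 | 1⟩
    ⟨2 | 1 1⟩
    ⟨2 | 1 1⟩
    ⟨2 | 1 1⟩
    ⟨2 | 1 1⟩
    ⟨2 | 1 1 1⟩
    ⟨2 | 1 1 2⟩
    ⟨2 | 1 2⟩
    ⟨2 | 2 2⟩
    ⟨3 | 0⟩
    ⟨3 | 1⟩
    ⟨3 | 1⟩
    ⟨3 | 1 1⟩
    ⟨4 | 1⟩


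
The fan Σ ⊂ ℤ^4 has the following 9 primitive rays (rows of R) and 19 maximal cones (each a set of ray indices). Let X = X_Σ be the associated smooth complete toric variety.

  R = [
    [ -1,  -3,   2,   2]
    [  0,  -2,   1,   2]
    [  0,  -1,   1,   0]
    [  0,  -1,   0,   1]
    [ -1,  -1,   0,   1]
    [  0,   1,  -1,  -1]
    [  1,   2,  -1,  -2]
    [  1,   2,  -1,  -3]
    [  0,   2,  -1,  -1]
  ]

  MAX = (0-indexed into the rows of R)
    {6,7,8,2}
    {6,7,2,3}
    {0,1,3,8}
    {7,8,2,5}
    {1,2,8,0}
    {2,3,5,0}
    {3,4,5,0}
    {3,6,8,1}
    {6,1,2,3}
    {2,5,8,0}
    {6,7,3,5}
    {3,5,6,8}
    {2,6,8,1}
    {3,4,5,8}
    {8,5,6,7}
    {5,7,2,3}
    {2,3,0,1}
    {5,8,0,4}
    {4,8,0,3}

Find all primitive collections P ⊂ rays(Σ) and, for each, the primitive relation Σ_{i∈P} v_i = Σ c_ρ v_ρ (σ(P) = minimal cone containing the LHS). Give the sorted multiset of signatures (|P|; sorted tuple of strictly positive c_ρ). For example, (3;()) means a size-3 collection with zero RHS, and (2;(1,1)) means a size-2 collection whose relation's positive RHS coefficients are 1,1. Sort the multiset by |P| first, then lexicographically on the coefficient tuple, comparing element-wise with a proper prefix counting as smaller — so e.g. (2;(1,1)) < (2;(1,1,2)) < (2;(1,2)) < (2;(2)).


Σ has 12 primitive collections:

  P={0,6}:  v_{0} + v_{6} = v_{2} — sig = (2;(1))
  P={1,5}:  v_{1} + v_{5} = v_{3} — sig = (2;(1))
  P={4,6}:  v_{4} + v_{6} = v_{5} — sig = (2;(1))
  P={2,4}:  v_{2} + v_{4} = v_{0} + v_{5} — sig = (2;(1,1))
  P={1,7}:  v_{1} + v_{7} = v_{2} + v_{3} + v_{6} — sig = (2;(1,1,1))
  P={1,4}:  v_{1} + v_{4} = v_{0} + 2·v_{3} + v_{8} — sig = (2;(1,1,2))
  P={0,7}:  v_{0} + v_{7} = 2·v_{2} + v_{5} — sig = (2;(1,2))
  P={4,7}:  v_{4} + v_{7} = v_{2} + 2·v_{5} — sig = (2;(1,2))
  P={2,3,8}:  v_{2} + v_{3} + v_{8} = 0 — sig = (3;())
  P={2,5,6}:  v_{2} + v_{5} + v_{6} = v_{7} — sig = (3;(1))
  P={3,7,8}:  v_{3} + v_{7} + v_{8} = v_{5} + v_{6} — sig = (3;(1,1))
  P={0,3,5,8}:  v_{0} + v_{3} + v_{5} + v_{8} = v_{4} — sig = (4;(1))

Sorted signature multiset PRS(X):
    (2;(1))
    (2;(1))
    (2;(1))
    (2;(1,1))
    (2;(1,1,1))
    (2;(1,1,2))
    (2;(1,2))
    (2;(1,2))
    (3;())
    (3;(1))
    (3;(1,1))
    (4;(1))


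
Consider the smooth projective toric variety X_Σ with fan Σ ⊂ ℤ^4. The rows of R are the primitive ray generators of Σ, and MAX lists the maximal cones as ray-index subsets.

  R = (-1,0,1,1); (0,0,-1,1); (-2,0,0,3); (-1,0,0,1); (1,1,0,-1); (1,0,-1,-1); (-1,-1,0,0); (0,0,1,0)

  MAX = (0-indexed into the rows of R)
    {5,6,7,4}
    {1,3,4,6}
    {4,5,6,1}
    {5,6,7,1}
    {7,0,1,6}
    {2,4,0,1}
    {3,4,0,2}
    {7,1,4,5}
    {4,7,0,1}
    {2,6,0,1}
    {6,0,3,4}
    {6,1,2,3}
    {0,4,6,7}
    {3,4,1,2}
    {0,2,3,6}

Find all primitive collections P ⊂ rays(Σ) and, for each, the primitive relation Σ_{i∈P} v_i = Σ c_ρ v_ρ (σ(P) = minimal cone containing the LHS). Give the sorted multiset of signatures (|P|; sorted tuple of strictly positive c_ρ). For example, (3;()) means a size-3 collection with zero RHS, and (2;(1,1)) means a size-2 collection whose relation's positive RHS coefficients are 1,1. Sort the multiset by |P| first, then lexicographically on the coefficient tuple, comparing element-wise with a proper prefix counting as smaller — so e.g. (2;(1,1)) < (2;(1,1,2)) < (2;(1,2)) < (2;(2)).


Primitive collections (9):

  P={0,5}:  v_{0} + v_{5} = 0  ⇒ sig = (2;())
  P={3,7}:  v_{3} + v_{7} = v_{0}  ⇒ sig = (2;(1))
  P={2,5}:  v_{2} + v_{5} = v_{1} + v_{3}  ⇒ sig = (2;(1,1))
  P={3,5}:  v_{3} + v_{5} = v_{1} + v_{4} + v_{6}  ⇒ sig = (2;(1,1,1))
  P={2,7}:  v_{2} + v_{7} = 2·v_{0} + v_{1}  ⇒ sig = (2;(1,2))
  P={0,1,3}:  v_{0} + v_{1} + v_{3} = v_{2}  ⇒ sig = (3;(1))
  P={2,4,6}:  v_{2} + v_{4} + v_{6} = 2·v_{3}  ⇒ sig = (3;(2))
  P={1,4,6,7}:  v_{1} + v_{4} + v_{6} + v_{7} = 0  ⇒ sig = (4;())
  P={0,1,4,6}:  v_{0} + v_{1} + v_{4} + v_{6} = v_{3}  ⇒ sig = (4;(1))

Sorted signature multiset PRS(X):
{ (2;()),  (2;(1)),  (2;(1,1)),  (2;(1,1,1)),  (2;(1,2)),  (3;(1)),  (3;(2)),  (4;()),  (4;(1)) }


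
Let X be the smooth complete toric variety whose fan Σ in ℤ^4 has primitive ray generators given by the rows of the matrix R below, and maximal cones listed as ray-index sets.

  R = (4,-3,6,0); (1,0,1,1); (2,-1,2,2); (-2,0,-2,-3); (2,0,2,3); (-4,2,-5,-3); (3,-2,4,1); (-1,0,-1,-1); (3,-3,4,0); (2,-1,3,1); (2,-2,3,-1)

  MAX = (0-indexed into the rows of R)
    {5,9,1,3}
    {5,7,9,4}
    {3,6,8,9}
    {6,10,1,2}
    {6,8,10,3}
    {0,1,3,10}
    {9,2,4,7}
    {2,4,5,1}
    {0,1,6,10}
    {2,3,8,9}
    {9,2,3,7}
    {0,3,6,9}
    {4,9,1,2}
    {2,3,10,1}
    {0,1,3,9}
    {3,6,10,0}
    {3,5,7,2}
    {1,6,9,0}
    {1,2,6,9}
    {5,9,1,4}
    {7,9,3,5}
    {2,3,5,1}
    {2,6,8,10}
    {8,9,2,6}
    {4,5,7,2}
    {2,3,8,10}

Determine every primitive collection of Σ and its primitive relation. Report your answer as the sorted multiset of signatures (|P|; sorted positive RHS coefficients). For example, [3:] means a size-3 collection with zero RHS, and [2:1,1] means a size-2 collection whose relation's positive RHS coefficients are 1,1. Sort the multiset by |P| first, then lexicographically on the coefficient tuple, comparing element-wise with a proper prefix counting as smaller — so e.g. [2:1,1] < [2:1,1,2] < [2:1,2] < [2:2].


Σ has 22 primitive collections:

  P = {1,7}:  v_{1} + v_{7} = 0  ⟹  sig = [2:]
  P = {3,4}:  v_{3} + v_{4} = 0  ⟹  sig = [2:]
  P = {9,10}:  v_{9} + v_{10} = v_{0}  ⟹  sig = [2:1]
  P = {1,8}:  v_{1} + v_{8} = v_{2} + v_{10}  ⟹  sig = [2:1,1]
  P = {4,8}:  v_{4} + v_{8} = v_{2} + v_{6}  ⟹  sig = [2:1,1]
  P = {4,10}:  v_{4} + v_{10} = v_{1} + v_{6}  ⟹  sig = [2:1,1]
  P = {5,6}:  v_{5} + v_{6} = v_{1} + v_{3}  ⟹  sig = [2:1,1]
  P = {7,10}:  v_{7} + v_{10} = v_{3} + v_{6}  ⟹  sig = [2:1,1]
  P = {0,4}:  v_{0} + v_{4} = v_{1} + v_{6} + v_{9}  ⟹  sig = [2:1,1,1]
  P = {0,7}:  v_{0} + v_{7} = v_{3} + v_{6} + v_{9}  ⟹  sig = [2:1,1,1]
  P = {4,6}:  v_{4} + v_{6} = v_{1} + v_{2} + v_{9}  ⟹  sig = [2:1,1,1]
  P = {6,7}:  v_{6} + v_{7} = v_{2} + v_{3} + v_{9}  ⟹  sig = [2:1,1,1]
  P = {5,8}:  v_{5} + v_{8} = v_{1} + v_{2} + 2·v_{3}  ⟹  sig = [2:1,1,2]
  P = {0,5}:  v_{0} + v_{5} = 2·v_{1} + 2·v_{3} + v_{9}  ⟹  sig = [2:1,2,2]
  P = {7,8}:  v_{7} + v_{8} = 2·v_{2} + 2·v_{3} + v_{9}  ⟹  sig = [2:1,2,2]
  P = {0,8}:  v_{0} + v_{8} = v_{3} + 3·v_{6}  ⟹  sig = [2:1,3]
  P = {0,2}:  v_{0} + v_{2} = 2·v_{6}  ⟹  sig = [2:2]
  P = {5,10}:  v_{5} + v_{10} = 2·v_{1} + 2·v_{3}  ⟹  sig = [2:2,2]
  P = {2,5,9}:  v_{2} + v_{5} + v_{9} = 0  ⟹  sig = [3:]
  P = {1,3,6}:  v_{1} + v_{3} + v_{6} = v_{10}  ⟹  sig = [3:1]
  P = {2,3,6}:  v_{2} + v_{3} + v_{6} = v_{8}  ⟹  sig = [3:1]
  P = {1,2,3,9}:  v_{1} + v_{2} + v_{3} + v_{9} = v_{6}  ⟹  sig = [4:1]

Sorted signature multiset PRS(X):
    |P|=2: 18 collections, coeffs (), (), (1), (1,1), (1,1), (1,1), (1,1), (1,1), (1,1,1), (1,1,1), (1,1,1), (1,1,1), (1,1,2), (1,2,2), (1,2,2), (1,3), (2), (2,2)
    |P|=3: 3 collections, coeffs (), (1), (1)
    |P|=4: 1 collection, coeffs (1)


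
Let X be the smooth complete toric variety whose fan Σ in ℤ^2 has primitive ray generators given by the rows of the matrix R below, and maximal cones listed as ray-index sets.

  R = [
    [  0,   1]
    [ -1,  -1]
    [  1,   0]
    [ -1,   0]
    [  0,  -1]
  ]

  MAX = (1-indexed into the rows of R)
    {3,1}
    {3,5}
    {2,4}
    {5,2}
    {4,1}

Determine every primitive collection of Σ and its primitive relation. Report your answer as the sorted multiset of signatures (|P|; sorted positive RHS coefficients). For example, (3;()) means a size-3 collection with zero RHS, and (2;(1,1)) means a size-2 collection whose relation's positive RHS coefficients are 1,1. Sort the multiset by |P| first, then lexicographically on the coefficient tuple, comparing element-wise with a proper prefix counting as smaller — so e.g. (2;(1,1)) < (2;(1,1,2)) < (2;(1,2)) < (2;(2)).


Primitive collections (5):

  P={1,5}:  v_{1} + v_{5} = 0  →  sig = (2;())
  P={3,4}:  v_{3} + v_{4} = 0  →  sig = (2;())
  P={1,2}:  v_{1} + v_{2} = v_{4}  →  sig = (2;(1))
  P={2,3}:  v_{2} + v_{3} = v_{5}  →  sig = (2;(1))
  P={4,5}:  v_{4} + v_{5} = v_{2}  →  sig = (2;(1))

so the primitive-relation signature multiset is
    (2;())
    (2;())
    (2;(1))
    (2;(1))
    (2;(1))


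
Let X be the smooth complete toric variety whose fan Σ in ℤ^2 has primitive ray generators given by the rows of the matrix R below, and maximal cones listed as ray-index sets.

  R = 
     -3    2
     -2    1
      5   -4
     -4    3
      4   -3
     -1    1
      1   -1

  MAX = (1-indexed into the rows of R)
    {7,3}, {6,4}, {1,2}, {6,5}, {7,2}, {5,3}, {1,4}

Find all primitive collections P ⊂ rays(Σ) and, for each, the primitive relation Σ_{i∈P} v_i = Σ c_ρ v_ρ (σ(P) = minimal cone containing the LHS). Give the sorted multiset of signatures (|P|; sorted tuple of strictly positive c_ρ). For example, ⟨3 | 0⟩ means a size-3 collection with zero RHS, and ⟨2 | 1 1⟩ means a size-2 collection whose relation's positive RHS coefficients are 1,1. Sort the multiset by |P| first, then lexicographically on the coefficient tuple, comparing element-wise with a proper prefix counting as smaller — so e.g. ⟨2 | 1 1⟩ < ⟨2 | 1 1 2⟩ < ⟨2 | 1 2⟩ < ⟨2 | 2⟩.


Σ has 14 primitive collections:

  {4,5}:  v_{4} + v_{5} = 0 — sig = ⟨2 | 0⟩
  {6,7}:  v_{6} + v_{7} = 0 — sig = ⟨2 | 0⟩
  {1,5}:  v_{1} + v_{5} = v_{7} — sig = ⟨2 | 1⟩
  {1,6}:  v_{1} + v_{6} = v_{4} — sig = ⟨2 | 1⟩
  {1,7}:  v_{1} + v_{7} = v_{2} — sig = ⟨2 | 1⟩
  {2,6}:  v_{2} + v_{6} = v_{1} — sig = ⟨2 | 1⟩
  {3,4}:  v_{3} + v_{4} = v_{7} — sig = ⟨2 | 1⟩
  {3,6}:  v_{3} + v_{6} = v_{5} — sig = ⟨2 | 1⟩
  {4,7}:  v_{4} + v_{7} = v_{1} — sig = ⟨2 | 1⟩
  {5,7}:  v_{5} + v_{7} = v_{3} — sig = ⟨2 | 1⟩
  {1,3}:  v_{1} + v_{3} = 2·v_{7} — sig = ⟨2 | 2⟩
  {2,4}:  v_{2} + v_{4} = 2·v_{1} — sig = ⟨2 | 2⟩
  {2,5}:  v_{2} + v_{5} = 2·v_{7} — sig = ⟨2 | 2⟩
  {2,3}:  v_{2} + v_{3} = 3·v_{7} — sig = ⟨2 | 3⟩

Hence PRS(X_Σ) =
{ ⟨2 | 0⟩ ×2,  ⟨2 | 1⟩ ×8,  ⟨2 | 2⟩ ×3,  ⟨2 | 3⟩ }


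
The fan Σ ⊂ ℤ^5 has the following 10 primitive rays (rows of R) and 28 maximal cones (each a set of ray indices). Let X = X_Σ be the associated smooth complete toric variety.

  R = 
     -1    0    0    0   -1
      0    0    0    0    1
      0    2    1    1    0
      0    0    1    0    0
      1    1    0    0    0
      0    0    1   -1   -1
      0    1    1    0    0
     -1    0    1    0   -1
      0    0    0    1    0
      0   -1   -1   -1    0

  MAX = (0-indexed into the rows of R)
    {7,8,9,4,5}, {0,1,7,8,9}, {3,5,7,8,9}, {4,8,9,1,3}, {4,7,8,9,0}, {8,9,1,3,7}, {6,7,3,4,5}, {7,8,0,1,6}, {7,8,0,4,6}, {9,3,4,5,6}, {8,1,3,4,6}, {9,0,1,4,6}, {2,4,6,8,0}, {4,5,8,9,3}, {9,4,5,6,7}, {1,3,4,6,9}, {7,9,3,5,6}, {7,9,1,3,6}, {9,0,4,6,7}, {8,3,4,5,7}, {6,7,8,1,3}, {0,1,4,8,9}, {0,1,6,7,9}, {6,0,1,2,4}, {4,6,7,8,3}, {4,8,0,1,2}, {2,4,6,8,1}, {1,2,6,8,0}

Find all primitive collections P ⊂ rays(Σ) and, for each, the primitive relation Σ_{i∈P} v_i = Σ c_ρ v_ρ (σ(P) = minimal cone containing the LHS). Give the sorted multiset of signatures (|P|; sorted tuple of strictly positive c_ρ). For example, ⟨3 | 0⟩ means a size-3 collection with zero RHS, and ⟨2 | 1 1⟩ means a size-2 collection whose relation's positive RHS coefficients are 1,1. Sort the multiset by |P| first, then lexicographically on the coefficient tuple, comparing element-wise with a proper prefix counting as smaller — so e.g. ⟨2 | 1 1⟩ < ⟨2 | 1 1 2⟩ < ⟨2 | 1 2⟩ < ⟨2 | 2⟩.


12 collections generate NE(X_Σ); each relation:

  {0,3}:  v_{0} + v_{3} = v_{7} ; sig = ⟨2 | 1⟩
  {1,5}:  v_{1} + v_{5} = v_{3} + v_{6} + v_{9} ; sig = ⟨2 | 1 1 1⟩
  {2,5}:  v_{2} + v_{5} = v_{4} + v_{6} + v_{7} ; sig = ⟨2 | 1 1 1⟩
  {2,9}:  v_{2} + v_{9} = v_{0} + v_{1} + v_{4} ; sig = ⟨2 | 1 1 1⟩
  {0,5}:  v_{0} + v_{5} = v_{4} + 2·v_{7} + v_{9} ; sig = ⟨2 | 1 1 2⟩
  {2,7}:  v_{2} + v_{7} = v_{0} + 2·v_{6} + v_{8} ; sig = ⟨2 | 1 1 2⟩
  {2,3}:  v_{2} + v_{3} = 2·v_{6} + v_{8} ; sig = ⟨2 | 1 2⟩
  {6,8,9}:  v_{6} + v_{8} + v_{9} = 0 ; sig = ⟨3 | 0⟩
  {1,4,7}:  v_{1} + v_{4} + v_{7} = v_{6} ; sig = ⟨3 | 1⟩
  {5,6,8}:  v_{5} + v_{6} + v_{8} = v_{3} + v_{4} + v_{7} ; sig = ⟨3 | 1 1 1⟩
  {3,4,7,9}:  v_{3} + v_{4} + v_{7} + v_{9} = v_{5} ; sig = ⟨4 | 1⟩
  {0,1,4,6,8}:  v_{0} + v_{1} + v_{4} + v_{6} + v_{8} = v_{2} ; sig = ⟨5 | 1⟩

Signatures (|P|; sorted positive RHS coefficients), sorted:
    |P|=2: 7 collections, coeffs (1), (1,1,1), (1,1,1), (1,1,1), (1,1,2), (1,1,2), (1,2)
    |P|=3: 3 collections, coeffs (), (1), (1,1,1)
    |P|=4: 1 collection, coeffs (1)
    |P|=5: 1 collection, coeffs (1)


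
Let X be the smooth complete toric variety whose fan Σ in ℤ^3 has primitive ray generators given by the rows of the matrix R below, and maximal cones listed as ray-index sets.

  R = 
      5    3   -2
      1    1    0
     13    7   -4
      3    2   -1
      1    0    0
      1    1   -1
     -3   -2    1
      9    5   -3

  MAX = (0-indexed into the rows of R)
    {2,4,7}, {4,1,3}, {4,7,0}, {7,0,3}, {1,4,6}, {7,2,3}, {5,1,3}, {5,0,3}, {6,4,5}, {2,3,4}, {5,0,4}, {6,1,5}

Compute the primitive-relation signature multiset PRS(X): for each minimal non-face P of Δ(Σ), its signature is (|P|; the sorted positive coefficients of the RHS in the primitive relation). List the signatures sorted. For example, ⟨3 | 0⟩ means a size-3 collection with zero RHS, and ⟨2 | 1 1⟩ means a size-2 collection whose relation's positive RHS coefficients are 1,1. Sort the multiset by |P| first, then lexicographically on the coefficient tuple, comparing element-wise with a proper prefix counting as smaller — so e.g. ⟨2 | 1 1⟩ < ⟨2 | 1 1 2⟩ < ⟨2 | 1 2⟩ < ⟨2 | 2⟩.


|primitive collections| = 14. Relations:

  • {3,6}:  v_{3} + v_{6} = 0 ; sig = ⟨2 | 0⟩
  • {0,6}:  v_{0} + v_{6} = v_{4} + v_{5} ; sig = ⟨2 | 1 1⟩
  • {2,5}:  v_{2} + v_{5} = v_{0} + v_{7} ; sig = ⟨2 | 1 1⟩
  • {2,6}:  v_{2} + v_{6} = v_{4} + v_{7} ; sig = ⟨2 | 1 1⟩
  • {6,7}:  v_{6} + v_{7} = v_{0} + v_{4} ; sig = ⟨2 | 1 1⟩
  • {1,7}:  v_{1} + v_{7} = 3·v_{3} + v_{4} ; sig = ⟨2 | 1 3⟩
  • {0,1}:  v_{0} + v_{1} = 2·v_{3} ; sig = ⟨2 | 2⟩
  • {0,2}:  v_{0} + v_{2} = 2·v_{7} ; sig = ⟨2 | 2⟩
  • {5,7}:  v_{5} + v_{7} = 2·v_{0} ; sig = ⟨2 | 2⟩
  • {1,2}:  v_{1} + v_{2} = 4·v_{3} + 2·v_{4} ; sig = ⟨2 | 2 4⟩
  • {0,3,4}:  v_{0} + v_{3} + v_{4} = v_{7} ; sig = ⟨3 | 1⟩
  • {1,4,5}:  v_{1} + v_{4} + v_{5} = v_{3} ; sig = ⟨3 | 1⟩
  • {3,4,5}:  v_{3} + v_{4} + v_{5} = v_{0} ; sig = ⟨3 | 1⟩
  • {3,4,7}:  v_{3} + v_{4} + v_{7} = v_{2} ; sig = ⟨3 | 1⟩

Sorted signature multiset PRS(X):
{ ⟨2 | 0⟩,  ⟨2 | 1 1⟩ ×4,  ⟨2 | 1 3⟩,  ⟨2 | 2⟩ ×3,  ⟨2 | 2 4⟩,  ⟨3 | 1⟩ ×4 }


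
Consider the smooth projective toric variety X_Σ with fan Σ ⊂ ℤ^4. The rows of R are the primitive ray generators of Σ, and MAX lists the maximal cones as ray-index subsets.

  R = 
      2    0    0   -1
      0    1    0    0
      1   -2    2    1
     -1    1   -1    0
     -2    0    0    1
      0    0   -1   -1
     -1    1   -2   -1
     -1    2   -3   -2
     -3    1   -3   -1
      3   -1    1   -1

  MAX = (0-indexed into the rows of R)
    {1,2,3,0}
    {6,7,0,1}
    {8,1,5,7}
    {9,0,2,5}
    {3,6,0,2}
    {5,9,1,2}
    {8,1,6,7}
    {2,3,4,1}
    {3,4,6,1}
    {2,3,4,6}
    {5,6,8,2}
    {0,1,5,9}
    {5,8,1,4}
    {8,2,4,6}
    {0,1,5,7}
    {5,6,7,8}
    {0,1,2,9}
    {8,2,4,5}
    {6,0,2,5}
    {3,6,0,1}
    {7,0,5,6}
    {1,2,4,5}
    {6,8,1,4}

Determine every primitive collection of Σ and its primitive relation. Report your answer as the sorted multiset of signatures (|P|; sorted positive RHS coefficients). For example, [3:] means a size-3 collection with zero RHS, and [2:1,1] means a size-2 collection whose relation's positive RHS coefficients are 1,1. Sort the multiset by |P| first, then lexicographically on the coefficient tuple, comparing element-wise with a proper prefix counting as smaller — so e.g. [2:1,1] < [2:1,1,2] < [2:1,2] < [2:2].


Δ(Σ) — 10 vertices, 17 min non-faces:

  P={0,4}:  v_{0} + v_{4} = 0 — sig = [2:]
  P={2,7}:  v_{2} + v_{7} = v_{5} — sig = [2:1]
  P={3,5}:  v_{3} + v_{5} = v_{6} — sig = [2:1]
  P={3,9}:  v_{3} + v_{9} = v_{0} — sig = [2:1]
  P={0,8}:  v_{0} + v_{8} = v_{5} + v_{6} — sig = [2:1,1]
  P={4,7}:  v_{4} + v_{7} = v_{1} + v_{8} — sig = [2:1,1]
  P={6,9}:  v_{6} + v_{9} = v_{0} + v_{5} — sig = [2:1,1]
  P={4,9}:  v_{4} + v_{9} = v_{1} + v_{2} + v_{5} — sig = [2:1,1,1]
  P={7,9}:  v_{7} + v_{9} = v_{0} + v_{1} + 2·v_{5} — sig = [2:1,1,2]
  P={3,7}:  v_{3} + v_{7} = v_{1} + 2·v_{6} — sig = [2:1,2]
  P={3,8}:  v_{3} + v_{8} = v_{4} + 2·v_{6} — sig = [2:1,2]
  P={8,9}:  v_{8} + v_{9} = 2·v_{5} — sig = [2:2]
  P={1,2,6}:  v_{1} + v_{2} + v_{6} = 0 — sig = [3:]
  P={1,5,6}:  v_{1} + v_{5} + v_{6} = v_{7} — sig = [3:1]
  P={4,5,6}:  v_{4} + v_{5} + v_{6} = v_{8} — sig = [3:1]
  P={1,2,8}:  v_{1} + v_{2} + v_{8} = v_{4} + v_{5} — sig = [3:1,1]
  P={0,1,2,5}:  v_{0} + v_{1} + v_{2} + v_{5} = v_{9} — sig = [4:1]

Hence PRS(X_Σ) =
    |P|=2: 12 collections, coeffs (), (1), (1), (1), (1,1), (1,1), (1,1), (1,1,1), (1,1,2), (1,2), (1,2), (2)
    |P|=3: 4 collections, coeffs (), (1), (1), (1,1)
    |P|=4: 1 collection, coeffs (1)


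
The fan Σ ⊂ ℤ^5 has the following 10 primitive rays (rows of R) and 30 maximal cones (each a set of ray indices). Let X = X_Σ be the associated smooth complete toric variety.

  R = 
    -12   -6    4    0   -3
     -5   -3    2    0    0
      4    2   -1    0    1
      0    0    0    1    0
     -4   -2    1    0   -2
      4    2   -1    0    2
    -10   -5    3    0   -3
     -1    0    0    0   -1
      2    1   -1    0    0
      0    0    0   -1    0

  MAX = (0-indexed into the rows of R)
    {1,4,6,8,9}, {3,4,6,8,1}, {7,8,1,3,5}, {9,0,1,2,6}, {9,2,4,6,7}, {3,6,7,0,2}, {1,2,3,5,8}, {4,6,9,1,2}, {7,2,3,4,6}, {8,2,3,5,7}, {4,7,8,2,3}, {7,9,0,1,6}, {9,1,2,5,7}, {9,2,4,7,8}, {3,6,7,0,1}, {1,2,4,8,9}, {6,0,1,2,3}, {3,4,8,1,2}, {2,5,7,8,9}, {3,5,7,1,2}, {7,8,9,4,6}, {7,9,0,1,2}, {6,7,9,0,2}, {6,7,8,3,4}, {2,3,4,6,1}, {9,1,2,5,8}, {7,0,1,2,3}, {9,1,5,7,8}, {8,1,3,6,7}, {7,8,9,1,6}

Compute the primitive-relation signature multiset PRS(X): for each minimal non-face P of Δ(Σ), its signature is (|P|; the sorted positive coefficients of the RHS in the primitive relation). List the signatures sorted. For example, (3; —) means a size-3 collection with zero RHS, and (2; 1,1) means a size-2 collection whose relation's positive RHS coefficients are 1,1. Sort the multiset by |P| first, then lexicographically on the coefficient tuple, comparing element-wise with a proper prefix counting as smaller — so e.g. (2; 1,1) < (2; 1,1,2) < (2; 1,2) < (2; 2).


Δ(Σ) — 10 vertices, 10 min non-faces:

  • {3,9}:  v_{3} + v_{9} = 0  so sig = (2; —)
  • {4,5}:  v_{4} + v_{5} = 0  so sig = (2; —)
  • {0,8}:  v_{0} + v_{8} = v_{6}  so sig = (2; 1)
  • {5,6}:  v_{5} + v_{6} = v_{1} + v_{7}  so sig = (2; 1,1)
  • {0,4}:  v_{0} + v_{4} = v_{2} + 2·v_{6}  so sig = (2; 1,2)
  • {0,5}:  v_{0} + v_{5} = 2·v_{1} + v_{2} + 2·v_{7}  so sig = (2; 1,2,2)
  • {1,4,7}:  v_{1} + v_{4} + v_{7} = v_{6}  so sig = (3; 1)
  • {2,6,8}:  v_{2} + v_{6} + v_{8} = v_{4}  so sig = (3; 1)
  • {1,2,7,8}:  v_{1} + v_{2} + v_{7} + v_{8} = 0  so sig = (4; —)
  • {1,2,6,7}:  v_{1} + v_{2} + v_{6} + v_{7} = v_{0}  so sig = (4; 1)

Hence PRS(X_Σ) =
    |P|=2: 6 collections, coeffs (), (), (1), (1,1), (1,2), (1,2,2)
    |P|=3: 2 collections, coeffs (1), (1)
    |P|=4: 2 collections, coeffs (), (1)


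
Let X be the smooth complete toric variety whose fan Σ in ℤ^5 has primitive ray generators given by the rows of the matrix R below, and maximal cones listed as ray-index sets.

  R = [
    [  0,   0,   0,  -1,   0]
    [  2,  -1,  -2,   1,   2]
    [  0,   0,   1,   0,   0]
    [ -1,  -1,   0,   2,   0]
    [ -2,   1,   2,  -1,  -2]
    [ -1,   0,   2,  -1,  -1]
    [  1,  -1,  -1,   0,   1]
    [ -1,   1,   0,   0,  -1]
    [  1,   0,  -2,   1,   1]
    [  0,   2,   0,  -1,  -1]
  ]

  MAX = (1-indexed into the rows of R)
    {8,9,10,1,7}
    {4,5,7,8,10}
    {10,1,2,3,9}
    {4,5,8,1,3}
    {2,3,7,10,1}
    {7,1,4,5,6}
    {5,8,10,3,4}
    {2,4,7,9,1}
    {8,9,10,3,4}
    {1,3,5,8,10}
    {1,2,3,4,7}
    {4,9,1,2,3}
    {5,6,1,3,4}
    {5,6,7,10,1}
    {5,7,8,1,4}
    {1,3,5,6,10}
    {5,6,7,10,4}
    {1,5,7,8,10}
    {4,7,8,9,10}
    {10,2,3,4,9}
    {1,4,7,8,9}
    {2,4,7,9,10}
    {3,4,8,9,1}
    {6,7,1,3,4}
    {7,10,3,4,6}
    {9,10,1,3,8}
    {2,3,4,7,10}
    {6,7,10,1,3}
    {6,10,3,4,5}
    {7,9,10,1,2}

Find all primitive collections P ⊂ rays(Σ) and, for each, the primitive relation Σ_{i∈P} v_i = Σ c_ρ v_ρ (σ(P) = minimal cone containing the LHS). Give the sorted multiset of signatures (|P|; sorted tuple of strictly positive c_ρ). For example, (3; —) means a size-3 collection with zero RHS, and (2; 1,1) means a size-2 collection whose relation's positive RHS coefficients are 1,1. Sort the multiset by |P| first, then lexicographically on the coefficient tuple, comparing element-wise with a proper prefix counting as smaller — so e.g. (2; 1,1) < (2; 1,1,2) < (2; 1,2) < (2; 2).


Σ has 10 primitive collections:

  P={2,5}:  v_{2} + v_{5} = 0  →  sig = (2; —)
  P={6,9}:  v_{6} + v_{9} = 0  →  sig = (2; —)
  P={2,8}:  v_{2} + v_{8} = v_{9}  →  sig = (2; 1)
  P={5,9}:  v_{5} + v_{9} = v_{8}  →  sig = (2; 1)
  P={6,8}:  v_{6} + v_{8} = v_{5}  →  sig = (2; 1)
  P={2,6}:  v_{2} + v_{6} = v_{3} + v_{7}  →  sig = (2; 1,1)
  P={3,7,8}:  v_{3} + v_{7} + v_{8} = 0  →  sig = (3; —)
  P={1,4,10}:  v_{1} + v_{4} + v_{10} = v_{8}  →  sig = (3; 1)
  P={3,5,7}:  v_{3} + v_{5} + v_{7} = v_{6}  →  sig = (3; 1)
  P={3,7,9}:  v_{3} + v_{7} + v_{9} = v_{2}  →  sig = (3; 1)

Signatures (|P|; sorted positive RHS coefficients), sorted:
{ (2; —) ×2,  (2; 1) ×3,  (2; 1,1),  (3; —),  (3; 1) ×3 }


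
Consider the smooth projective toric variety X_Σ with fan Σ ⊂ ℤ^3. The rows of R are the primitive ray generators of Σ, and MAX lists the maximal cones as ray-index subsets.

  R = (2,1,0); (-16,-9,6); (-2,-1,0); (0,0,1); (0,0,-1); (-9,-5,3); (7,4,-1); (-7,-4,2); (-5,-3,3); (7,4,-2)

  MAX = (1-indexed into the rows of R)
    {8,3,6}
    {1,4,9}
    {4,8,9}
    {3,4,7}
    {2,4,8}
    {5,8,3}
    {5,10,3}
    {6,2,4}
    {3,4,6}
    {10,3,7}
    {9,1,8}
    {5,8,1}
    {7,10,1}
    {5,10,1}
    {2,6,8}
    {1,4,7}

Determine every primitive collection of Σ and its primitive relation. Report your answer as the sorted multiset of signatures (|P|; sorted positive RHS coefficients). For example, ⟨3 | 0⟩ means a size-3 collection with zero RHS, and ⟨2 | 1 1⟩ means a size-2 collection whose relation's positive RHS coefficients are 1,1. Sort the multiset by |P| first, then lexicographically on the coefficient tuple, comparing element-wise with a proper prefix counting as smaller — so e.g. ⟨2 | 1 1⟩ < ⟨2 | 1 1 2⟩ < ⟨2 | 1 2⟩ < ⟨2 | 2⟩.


|primitive collections| = 24. Relations:

  {1,3}:  v_{1} + v_{3} = 0  so sig = ⟨2 | 0⟩
  {4,5}:  v_{4} + v_{5} = 0  so sig = ⟨2 | 0⟩
  {8,10}:  v_{8} + v_{10} = 0  so sig = ⟨2 | 0⟩
  {4,10}:  v_{4} + v_{10} = v_{7}  so sig = ⟨2 | 1⟩
  {5,7}:  v_{5} + v_{7} = v_{10}  so sig = ⟨2 | 1⟩
  {7,8}:  v_{7} + v_{8} = v_{4}  so sig = ⟨2 | 1⟩
  {1,6}:  v_{1} + v_{6} = v_{4} + v_{8}  so sig = ⟨2 | 1 1⟩
  {2,5}:  v_{2} + v_{5} = v_{6} + v_{8}  so sig = ⟨2 | 1 1⟩
  {2,10}:  v_{2} + v_{10} = v_{4} + v_{6}  so sig = ⟨2 | 1 1⟩
  {3,9}:  v_{3} + v_{9} = v_{4} + v_{8}  so sig = ⟨2 | 1 1⟩
  {5,6}:  v_{5} + v_{6} = v_{3} + v_{8}  so sig = ⟨2 | 1 1⟩
  {5,9}:  v_{5} + v_{9} = v_{1} + v_{8}  so sig = ⟨2 | 1 1⟩
  {6,10}:  v_{6} + v_{10} = v_{3} + v_{4}  so sig = ⟨2 | 1 1⟩
  {9,10}:  v_{9} + v_{10} = v_{1} + v_{4}  so sig = ⟨2 | 1 1⟩
  {2,7}:  v_{2} + v_{7} = 2·v_{4} + v_{6}  so sig = ⟨2 | 1 2⟩
  {6,7}:  v_{6} + v_{7} = v_{3} + 2·v_{4}  so sig = ⟨2 | 1 2⟩
  {7,9}:  v_{7} + v_{9} = v_{1} + 2·v_{4}  so sig = ⟨2 | 1 2⟩
  {2,3}:  v_{2} + v_{3} = 2·v_{6}  so sig = ⟨2 | 2⟩
  {1,2}:  v_{1} + v_{2} = 2·v_{4} + 2·v_{8}  so sig = ⟨2 | 2 2⟩
  {6,9}:  v_{6} + v_{9} = 2·v_{4} + 2·v_{8}  so sig = ⟨2 | 2 2⟩
  {2,9}:  v_{2} + v_{9} = 3·v_{4} + 3·v_{8}  so sig = ⟨2 | 3 3⟩
  {1,4,8}:  v_{1} + v_{4} + v_{8} = v_{9}  so sig = ⟨3 | 1⟩
  {3,4,8}:  v_{3} + v_{4} + v_{8} = v_{6}  so sig = ⟨3 | 1⟩
  {4,6,8}:  v_{4} + v_{6} + v_{8} = v_{2}  so sig = ⟨3 | 1⟩

Signatures (|P|; sorted positive RHS coefficients), sorted:
    ⟨2 | 0⟩
    ⟨2 | 0⟩
    ⟨2 | 0⟩
    ⟨2 | 1⟩
    ⟨2 | 1⟩
    ⟨2 | 1⟩
    ⟨2 | 1 1⟩
    ⟨2 | 1 1⟩
    ⟨2 | 1 1⟩
    ⟨2 | 1 1⟩
    ⟨2 | 1 1⟩
    ⟨2 | 1 1⟩
    ⟨2 | 1 1⟩
    ⟨2 | 1 1⟩
    ⟨2 | 1 2⟩
    ⟨2 | 1 2⟩
    ⟨2 | 1 2⟩
    ⟨2 | 2⟩
    ⟨2 | 2 2⟩
    ⟨2 | 2 2⟩
    ⟨2 | 3 3⟩
    ⟨3 | 1⟩
    ⟨3 | 1⟩
    ⟨3 | 1⟩


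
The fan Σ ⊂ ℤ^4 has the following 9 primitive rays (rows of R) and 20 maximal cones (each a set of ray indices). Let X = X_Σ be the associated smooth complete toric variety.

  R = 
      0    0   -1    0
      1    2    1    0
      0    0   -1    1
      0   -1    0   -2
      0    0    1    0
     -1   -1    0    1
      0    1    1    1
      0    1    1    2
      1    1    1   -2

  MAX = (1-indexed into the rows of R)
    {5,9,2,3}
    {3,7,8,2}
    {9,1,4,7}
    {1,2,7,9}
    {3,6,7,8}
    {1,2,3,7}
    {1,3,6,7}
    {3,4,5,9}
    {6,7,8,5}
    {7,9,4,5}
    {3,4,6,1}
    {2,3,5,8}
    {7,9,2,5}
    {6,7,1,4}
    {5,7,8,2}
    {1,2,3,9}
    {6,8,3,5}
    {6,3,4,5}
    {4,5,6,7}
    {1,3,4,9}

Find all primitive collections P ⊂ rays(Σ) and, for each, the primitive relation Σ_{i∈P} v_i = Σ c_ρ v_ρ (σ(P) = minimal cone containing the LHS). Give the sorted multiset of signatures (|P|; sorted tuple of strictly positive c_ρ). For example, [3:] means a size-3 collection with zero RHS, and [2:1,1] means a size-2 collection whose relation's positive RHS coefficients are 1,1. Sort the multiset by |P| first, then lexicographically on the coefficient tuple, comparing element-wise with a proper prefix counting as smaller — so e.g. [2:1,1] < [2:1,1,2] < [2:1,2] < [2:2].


10 collections generate NE(X_Σ); each relation:

  • {1,5}:  v_{1} + v_{5} = 0  so sig = [2:]
  • {2,4}:  v_{2} + v_{4} = v_{9}  so sig = [2:1]
  • {2,6}:  v_{2} + v_{6} = v_{7}  so sig = [2:1]
  • {4,8}:  v_{4} + v_{8} = v_{5}  so sig = [2:1]
  • {1,8}:  v_{1} + v_{8} = v_{3} + v_{7}  so sig = [2:1,1]
  • {6,9}:  v_{6} + v_{9} = v_{4} + v_{7}  so sig = [2:1,1]
  • {8,9}:  v_{8} + v_{9} = v_{2} + v_{5}  so sig = [2:1,1]
  • {3,4,7}:  v_{3} + v_{4} + v_{7} = 0  so sig = [3:]
  • {3,5,7}:  v_{3} + v_{5} + v_{7} = v_{8}  so sig = [3:1]
  • {3,7,9}:  v_{3} + v_{7} + v_{9} = v_{2}  so sig = [3:1]

Hence PRS(X_Σ) =
    [2:]
    [2:1]
    [2:1]
    [2:1]
    [2:1,1]
    [2:1,1]
    [2:1,1]
    [3:]
    [3:1]
    [3:1]


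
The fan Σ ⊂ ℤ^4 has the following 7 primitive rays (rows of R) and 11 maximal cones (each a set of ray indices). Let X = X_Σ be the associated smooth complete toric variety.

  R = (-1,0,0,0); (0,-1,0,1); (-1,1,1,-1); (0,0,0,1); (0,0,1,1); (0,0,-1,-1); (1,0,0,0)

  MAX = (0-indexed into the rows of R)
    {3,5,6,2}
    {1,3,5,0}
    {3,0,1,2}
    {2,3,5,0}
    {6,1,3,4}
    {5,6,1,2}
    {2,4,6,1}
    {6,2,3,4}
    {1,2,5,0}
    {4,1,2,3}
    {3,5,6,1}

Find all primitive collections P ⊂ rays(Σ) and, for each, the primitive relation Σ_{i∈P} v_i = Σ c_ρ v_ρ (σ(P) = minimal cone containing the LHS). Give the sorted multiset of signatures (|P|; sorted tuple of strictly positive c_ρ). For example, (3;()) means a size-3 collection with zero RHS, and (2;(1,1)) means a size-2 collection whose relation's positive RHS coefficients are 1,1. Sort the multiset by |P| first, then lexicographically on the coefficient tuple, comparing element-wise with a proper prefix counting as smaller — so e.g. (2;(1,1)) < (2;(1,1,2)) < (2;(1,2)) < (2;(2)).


5 minimal non-faces of Δ(Σ) (on 7 rays):

  {0,6}:  v_{0} + v_{6} = 0  ⟹  sig = (2;())
  {4,5}:  v_{4} + v_{5} = 0  ⟹  sig = (2;())
  {0,4}:  v_{0} + v_{4} = v_{1} + v_{2} + v_{3}  ⟹  sig = (2;(1,1,1))
  {1,2,3,5}:  v_{1} + v_{2} + v_{3} + v_{5} = v_{0}  ⟹  sig = (4;(1))
  {1,2,3,6}:  v_{1} + v_{2} + v_{3} + v_{6} = v_{4}  ⟹  sig = (4;(1))

Hence PRS(X_Σ) =
    |P|=2: 3 collections, coeffs (), (), (1,1,1)
    |P|=4: 2 collections, coeffs (1), (1)


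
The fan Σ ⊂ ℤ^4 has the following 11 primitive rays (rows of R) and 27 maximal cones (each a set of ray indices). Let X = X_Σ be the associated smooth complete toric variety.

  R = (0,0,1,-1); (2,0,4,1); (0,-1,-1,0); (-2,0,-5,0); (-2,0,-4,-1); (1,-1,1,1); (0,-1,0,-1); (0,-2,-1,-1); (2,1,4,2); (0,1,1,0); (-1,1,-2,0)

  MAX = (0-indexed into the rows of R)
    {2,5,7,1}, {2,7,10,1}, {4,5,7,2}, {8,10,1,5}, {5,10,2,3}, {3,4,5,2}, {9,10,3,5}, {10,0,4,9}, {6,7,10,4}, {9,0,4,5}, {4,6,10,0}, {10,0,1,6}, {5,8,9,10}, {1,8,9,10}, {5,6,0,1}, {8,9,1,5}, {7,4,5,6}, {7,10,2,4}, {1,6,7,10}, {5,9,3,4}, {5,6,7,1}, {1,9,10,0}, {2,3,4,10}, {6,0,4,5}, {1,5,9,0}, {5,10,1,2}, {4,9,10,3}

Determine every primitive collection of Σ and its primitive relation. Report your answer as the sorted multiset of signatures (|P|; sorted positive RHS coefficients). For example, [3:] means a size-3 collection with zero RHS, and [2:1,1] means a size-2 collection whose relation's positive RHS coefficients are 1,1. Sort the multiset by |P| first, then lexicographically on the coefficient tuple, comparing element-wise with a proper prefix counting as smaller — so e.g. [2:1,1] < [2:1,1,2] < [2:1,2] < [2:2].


Σ has 22 primitive collections:

  {1,4}:  v_{1} + v_{4} = 0 — sig = [2:]
  {2,9}:  v_{2} + v_{9} = 0 — sig = [2:]
  {0,2}:  v_{0} + v_{2} = v_{6} — sig = [2:1]
  {0,3}:  v_{0} + v_{3} = v_{4} — sig = [2:1]
  {2,6}:  v_{2} + v_{6} = v_{7} — sig = [2:1]
  {6,8}:  v_{6} + v_{8} = v_{1} — sig = [2:1]
  {6,9}:  v_{6} + v_{9} = v_{0} — sig = [2:1]
  {7,9}:  v_{7} + v_{9} = v_{6} — sig = [2:1]
  {0,8}:  v_{0} + v_{8} = v_{1} + v_{9} — sig = [2:1,1]
  {1,3}:  v_{1} + v_{3} = v_{5} + v_{10} — sig = [2:1,1]
  {3,6}:  v_{3} + v_{6} = v_{2} + v_{4} — sig = [2:1,1]
  {7,8}:  v_{7} + v_{8} = v_{1} + v_{2} — sig = [2:1,1]
  {2,8}:  v_{2} + v_{8} = v_{1} + v_{5} + v_{10} — sig = [2:1,1,1]
  {4,8}:  v_{4} + v_{8} = v_{5} + v_{9} + v_{10} — sig = [2:1,1,1]
  {3,7}:  v_{3} + v_{7} = 2·v_{2} + v_{4} — sig = [2:1,2]
  {3,8}:  v_{3} + v_{8} = 2·v_{5} + v_{9} + 2·v_{10} — sig = [2:1,2,2]
  {0,7}:  v_{0} + v_{7} = 2·v_{6} — sig = [2:2]
  {0,5,10}:  v_{0} + v_{5} + v_{10} = 0 — sig = [3:]
  {4,5,10}:  v_{4} + v_{5} + v_{10} = v_{3} — sig = [3:1]
  {5,6,10}:  v_{5} + v_{6} + v_{10} = v_{2} — sig = [3:1]
  {5,7,10}:  v_{5} + v_{7} + v_{10} = 2·v_{2} — sig = [3:2]
  {1,5,9,10}:  v_{1} + v_{5} + v_{9} + v_{10} = v_{8} — sig = [4:1]

so the primitive-relation signature multiset is
[[2:], [2:], [2:1], [2:1], [2:1], [2:1], [2:1], [2:1], [2:1,1], [2:1,1], [2:1,1], [2:1,1], [2:1,1,1], [2:1,1,1], [2:1,2], [2:1,2,2], [2:2], [3:], [3:1], [3:1], [3:2], [4:1]]


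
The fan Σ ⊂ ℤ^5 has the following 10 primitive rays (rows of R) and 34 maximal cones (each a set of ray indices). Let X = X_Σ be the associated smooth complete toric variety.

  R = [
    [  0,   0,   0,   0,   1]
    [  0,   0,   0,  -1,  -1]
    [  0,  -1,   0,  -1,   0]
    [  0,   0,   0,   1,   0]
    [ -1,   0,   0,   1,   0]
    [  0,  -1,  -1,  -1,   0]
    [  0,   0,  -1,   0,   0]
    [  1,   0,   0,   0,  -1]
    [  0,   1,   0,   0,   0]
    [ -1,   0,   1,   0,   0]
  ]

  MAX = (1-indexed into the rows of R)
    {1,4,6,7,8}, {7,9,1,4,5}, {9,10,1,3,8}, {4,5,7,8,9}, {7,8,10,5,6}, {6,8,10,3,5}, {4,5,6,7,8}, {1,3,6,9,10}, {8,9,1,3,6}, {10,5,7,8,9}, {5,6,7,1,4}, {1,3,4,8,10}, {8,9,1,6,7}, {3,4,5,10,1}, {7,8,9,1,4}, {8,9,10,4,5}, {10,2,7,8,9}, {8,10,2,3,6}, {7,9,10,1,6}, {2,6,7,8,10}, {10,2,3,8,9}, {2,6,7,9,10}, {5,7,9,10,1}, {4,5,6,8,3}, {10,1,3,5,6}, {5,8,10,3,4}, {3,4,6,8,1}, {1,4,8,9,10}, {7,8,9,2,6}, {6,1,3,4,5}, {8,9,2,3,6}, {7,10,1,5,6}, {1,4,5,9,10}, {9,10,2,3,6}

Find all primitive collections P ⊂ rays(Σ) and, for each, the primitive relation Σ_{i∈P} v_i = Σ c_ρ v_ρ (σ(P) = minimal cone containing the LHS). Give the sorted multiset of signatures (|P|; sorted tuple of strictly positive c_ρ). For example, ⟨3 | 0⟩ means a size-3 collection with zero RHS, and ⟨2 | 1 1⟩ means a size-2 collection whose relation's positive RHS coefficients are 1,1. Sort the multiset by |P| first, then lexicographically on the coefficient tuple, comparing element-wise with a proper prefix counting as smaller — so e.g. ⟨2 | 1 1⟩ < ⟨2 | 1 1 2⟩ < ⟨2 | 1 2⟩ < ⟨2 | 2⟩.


14 minimal non-faces of Δ(Σ) (on 10 rays):

  {3,7}:  v_{3} + v_{7} = v_{6}  ⇒ sig = ⟨2 | 1⟩
  {1,2}:  v_{1} + v_{2} = v_{3} + v_{9}  ⇒ sig = ⟨2 | 1 1⟩
  {2,4}:  v_{2} + v_{4} = v_{7} + v_{8} + v_{10}  ⇒ sig = ⟨2 | 1 1 1⟩
  {2,5}:  v_{2} + v_{5} = 2·v_{7} + v_{8} + 2·v_{10}  ⇒ sig = ⟨2 | 1 2 2⟩
  {3,4,9}:  v_{3} + v_{4} + v_{9} = 0  ⇒ sig = ⟨3 | 0⟩
  {1,5,8}:  v_{1} + v_{5} + v_{8} = v_{4}  ⇒ sig = ⟨3 | 1⟩
  {4,6,9}:  v_{4} + v_{6} + v_{9} = v_{7}  ⇒ sig = ⟨3 | 1⟩
  {4,7,10}:  v_{4} + v_{7} + v_{10} = v_{5}  ⇒ sig = ⟨3 | 1⟩
  {3,5,9}:  v_{3} + v_{5} + v_{9} = v_{7} + v_{10}  ⇒ sig = ⟨3 | 1 1⟩
  {4,6,10}:  v_{4} + v_{6} + v_{10} = v_{3} + v_{5}  ⇒ sig = ⟨3 | 1 1⟩
  {5,6,9}:  v_{5} + v_{6} + v_{9} = 2·v_{7} + v_{10}  ⇒ sig = ⟨3 | 1 2⟩
  {1,7,8,10}:  v_{1} + v_{7} + v_{8} + v_{10} = 0  ⇒ sig = ⟨4 | 0⟩
  {1,6,8,10}:  v_{1} + v_{6} + v_{8} + v_{10} = v_{3}  ⇒ sig = ⟨4 | 1⟩
  {6,8,9,10}:  v_{6} + v_{8} + v_{9} + v_{10} = v_{2}  ⇒ sig = ⟨4 | 1⟩

Hence PRS(X_Σ) =
    ⟨2 | 1⟩
    ⟨2 | 1 1⟩
    ⟨2 | 1 1 1⟩
    ⟨2 | 1 2 2⟩
    ⟨3 | 0⟩
    ⟨3 | 1⟩
    ⟨3 | 1⟩
    ⟨3 | 1⟩
    ⟨3 | 1 1⟩
    ⟨3 | 1 1⟩
    ⟨3 | 1 2⟩
    ⟨4 | 0⟩
    ⟨4 | 1⟩
    ⟨4 | 1⟩
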